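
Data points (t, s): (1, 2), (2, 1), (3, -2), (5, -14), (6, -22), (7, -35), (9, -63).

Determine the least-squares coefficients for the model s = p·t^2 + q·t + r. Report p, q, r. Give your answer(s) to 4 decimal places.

p = -1.0493, q = 2.3741, r = 0.5365

The normal equations are: 10981·p + 1449·q + 205·r = -7972;  1449·p + 205·q + 33·r = -1016;  205·p + 33·q + 7·r = -133.
(Σt^2·t^2 = 10981, Σt^2·t = 1449, Σt^2 = 205, Σt·t = 205, Σt = 33, Σ1 = 7, Σt^2·s = -7972, Σt·s = -1016, Σs = -133.)
Solving the 3×3 system (Gaussian elimination) gives p = -575/548, q = 1301/548, r = 147/274.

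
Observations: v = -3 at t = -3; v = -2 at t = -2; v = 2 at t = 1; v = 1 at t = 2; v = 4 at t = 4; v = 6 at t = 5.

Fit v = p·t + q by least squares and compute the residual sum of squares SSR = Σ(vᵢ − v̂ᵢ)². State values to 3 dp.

SSR = 2.675

With design matrix M, MᵀM = [[59, 7]; [7, 6]] and Mᵀv = [63, 8]ᵀ.
Δ = 59·6 − 7² = 305.
p = (63·6 − 7·8)/305 = 322/305; q = (59·8 − 7·63)/305 = 31/305.
Residuals: 4/61, 3/305, 257/305, -74/61, -99/305, 189/305; SSR = 816/305.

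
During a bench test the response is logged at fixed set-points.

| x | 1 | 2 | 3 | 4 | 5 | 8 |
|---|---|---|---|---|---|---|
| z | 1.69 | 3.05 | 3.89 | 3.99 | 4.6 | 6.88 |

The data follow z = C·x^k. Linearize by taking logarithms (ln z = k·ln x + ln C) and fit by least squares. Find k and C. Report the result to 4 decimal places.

With ln zᵢ as the transformed response and ln xᵢ as the regressor:
Σln x = 6.8669, Σ(ln x)² = 10.5236, Σln z = 7.8367, Σln x·ln z = 10.6502.
Equations: 10.5236·k + 6.8669·ln C = 10.6502;  6.8669·k + 6·ln C = 7.8367.
Slope k = (n·Σln x·ln z − Σln x·Σln z)/(n·Σ(ln x)² − (Σln x)²) = (6·10.6502 − 6.8669·7.8367)/15.9867 = 0.63095; ln C = (Σln z − k·Σln x)/n = 0.58401, so C = exp(0.58401) = 1.79321.

k = 0.6310, C = 1.7932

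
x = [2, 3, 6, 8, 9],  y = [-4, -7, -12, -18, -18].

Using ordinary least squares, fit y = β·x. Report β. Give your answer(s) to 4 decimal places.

Entries of AᵀA: Σx·x = 194.
And Σx·y = -407.
AᵀA·[β]ᵀ = Aᵀy becomes [[194]]·[β]ᵀ = [-407]ᵀ.
Hence β = -407 / 194 ≈ -2.09794.

β = -2.0979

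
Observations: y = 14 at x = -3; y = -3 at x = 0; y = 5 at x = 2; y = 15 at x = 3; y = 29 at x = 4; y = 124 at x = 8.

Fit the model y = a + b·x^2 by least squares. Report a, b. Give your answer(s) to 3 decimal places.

a = -3.096, b = 1.986

Setting ∂/∂a … = 0 gives: 6·a + 102·b = 184;  102·a + 4530·b = 8681.
Determinant 6·4530 − 102² = 16776.
a = (184·4530 − 102·8681)/16776 = -8657/2796; b = (6·8681 − 102·184)/16776 = 1851/932.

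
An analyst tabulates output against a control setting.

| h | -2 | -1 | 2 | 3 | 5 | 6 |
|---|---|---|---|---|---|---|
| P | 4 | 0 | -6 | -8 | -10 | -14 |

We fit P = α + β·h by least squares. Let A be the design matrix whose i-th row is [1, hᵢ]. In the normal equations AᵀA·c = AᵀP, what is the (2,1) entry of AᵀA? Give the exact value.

13

Row 2 ↔ basis h, column 1 ↔ basis 1, so (AᵀA)_{2,1} = Σᵢ h = (-2)·(1) + (-1)·(1) + (2)·(1) + (3)·(1) + (5)·(1) + (6)·(1) = 13.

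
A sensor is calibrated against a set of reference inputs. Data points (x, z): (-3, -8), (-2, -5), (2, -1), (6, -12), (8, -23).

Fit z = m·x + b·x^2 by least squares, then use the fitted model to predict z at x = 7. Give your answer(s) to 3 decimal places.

Entries of AᵀA: Σx·x = 117, Σx·x^2 = 701, Σx^2·x^2 = 5505.
And Σx·z = -224, Σx^2·z = -2000.
Determinant 117·5505 − 701² = 152684.
m = ((-224)·5505 − 701·(-2000))/152684 = 42220/38171; b = (117·(-2000) − 701·(-224))/152684 = -19244/38171.
At x = 7: ẑ = (42220/38171)·(7) + (-19244/38171)·(49) = -92488/5453.

ẑ = -16.961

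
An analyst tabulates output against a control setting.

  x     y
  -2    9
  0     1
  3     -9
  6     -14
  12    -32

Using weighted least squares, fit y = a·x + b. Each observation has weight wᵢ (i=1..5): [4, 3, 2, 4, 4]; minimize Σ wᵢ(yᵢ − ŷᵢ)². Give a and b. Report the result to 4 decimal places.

a = -2.8487, b = 2.1417

Normal-equation sums: Σwᵢ·x·x = 754, Σwᵢ·x = 70, Σwᵢ·1 = 17.
For MᵀWy: Σwᵢ·x·y = -1998, Σwᵢ·y = -163.
Δ = 754·17 − 70² = 7918.
a = ((-1998)·17 − 70·(-163))/7918 = -11278/3959; b = (754·(-163) − 70·(-1998))/7918 = 8479/3959.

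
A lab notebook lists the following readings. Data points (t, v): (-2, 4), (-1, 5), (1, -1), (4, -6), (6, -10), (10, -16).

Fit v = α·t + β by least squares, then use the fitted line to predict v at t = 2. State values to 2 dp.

The normal equations are: 158·α + 18·β = -258;  18·α + 6·β = -24.
(Σt·t = 158, Σt = 18, Σ1 = 6, Σt·v = -258, Σv = -24.)
det = 158·6 − 18² = 624.
α = ((-258)·6 − 18·(-24))/624 = -93/52; β = (158·(-24) − 18·(-258))/624 = 71/52.
At t = 2: v̂ = (-93/52)·(2) + (71/52)·(1) = -115/52.

v̂ = -2.21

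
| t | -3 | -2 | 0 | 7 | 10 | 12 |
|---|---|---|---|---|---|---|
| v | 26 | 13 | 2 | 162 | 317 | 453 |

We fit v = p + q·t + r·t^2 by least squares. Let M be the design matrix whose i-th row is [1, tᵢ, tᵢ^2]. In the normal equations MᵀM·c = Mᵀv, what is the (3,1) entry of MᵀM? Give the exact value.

306

Row 3 ↔ basis t^2, column 1 ↔ basis 1, so (MᵀM)_{3,1} = Σᵢ t^2 = (9)·(1) + (4)·(1) + (0)·(1) + (49)·(1) + (100)·(1) + (144)·(1) = 306.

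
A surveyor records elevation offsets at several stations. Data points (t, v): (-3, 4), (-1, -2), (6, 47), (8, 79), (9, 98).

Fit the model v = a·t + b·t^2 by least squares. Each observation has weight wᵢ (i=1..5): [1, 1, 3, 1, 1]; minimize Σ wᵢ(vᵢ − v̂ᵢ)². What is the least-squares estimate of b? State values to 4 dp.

b = 1.0115

Compute the Gram sums: Σwᵢ·t·t = 263, Σwᵢ·t·t^2 = 1861, Σwᵢ·t^2·t^2 = 14627.
For AᵀWv: Σwᵢ·t·v = 2350, Σwᵢ·t^2·v = 18104.
Normal equations: [[263, 1861]; [1861, 14627]]·[a, b]ᵀ = [2350, 18104]ᵀ.
Δ = 263·14627 − 1861² = 383580.
a = (2350·14627 − 1861·18104)/383580 = 113651/63930; b = (263·18104 − 1861·2350)/383580 = 64667/63930.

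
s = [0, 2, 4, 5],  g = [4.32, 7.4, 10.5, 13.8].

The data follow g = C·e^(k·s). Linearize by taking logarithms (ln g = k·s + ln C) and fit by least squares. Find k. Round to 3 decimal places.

k = 0.225

Taking logs, ln g = k·s + ln C, so regress ln g on s.
Σs = 11.0000, Σ(s)² = 45.0000, Σln g = 8.4408, Σs·ln g = 26.5318.
Equations: 45.0000·k + 11.0000·ln C = 26.5318;  11.0000·k + 4·ln C = 8.4408.
Solving (det = 59.0000): k = 0.22506, ln C = 1.49127.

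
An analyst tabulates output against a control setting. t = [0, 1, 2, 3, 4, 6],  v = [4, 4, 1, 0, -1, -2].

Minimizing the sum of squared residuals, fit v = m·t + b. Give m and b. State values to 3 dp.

m = -1.114, b = 3.971

Normal-equation sums: Σt·t = 66, Σt = 16, Σ1 = 6.
And Σt·v = -10, Σv = 6.
Determinant 66·6 − 16² = 140.
m = ((-10)·6 − 16·6)/140 = -39/35; b = (66·6 − 16·(-10))/140 = 139/35.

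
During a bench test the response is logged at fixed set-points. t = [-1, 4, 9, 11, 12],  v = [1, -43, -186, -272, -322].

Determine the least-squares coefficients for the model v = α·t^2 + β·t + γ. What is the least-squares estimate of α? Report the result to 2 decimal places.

Compute the Gram sums: Σt^2·t^2 = 42195, Σt^2·t = 3851, Σt^2 = 363, Σt·t = 363, Σt = 35, Σ1 = 5.
And Σt^2·v = -95033, Σt·v = -8703, Σv = -822.
So AᵀA·[α, β, γ]ᵀ = Aᵀv: [[42195, 3851, 363]; [3851, 363, 35]; [363, 35, 5]]·[α, β, γ]ᵀ = [-95033, -8703, -822]ᵀ.
Row-reducing yields α = -385993/191452, β = -499501/191452, γ = 22445/95726.

α = -2.02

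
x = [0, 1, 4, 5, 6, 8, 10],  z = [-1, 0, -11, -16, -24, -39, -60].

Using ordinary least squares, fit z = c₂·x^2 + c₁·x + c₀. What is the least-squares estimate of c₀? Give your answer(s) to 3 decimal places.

Sums needed: Σx^2·x^2 = 16274, Σx^2·x = 1918, Σx^2 = 242, Σx·x = 242, Σx = 34, Σ1 = 7.
Moment sums: Σx^2·z = -9936, Σx·z = -1180, Σz = -151.
So AᵀA·[c₂, c₁, c₀]ᵀ = Aᵀz: [[16274, 1918, 242]; [1918, 242, 34]; [242, 34, 7]]·[c₂, c₁, c₀]ᵀ = [-9936, -1180, -151]ᵀ.
Row-reducing yields c₂ = -6743/12327, c₁ = -6476/12327, c₀ = -447/4109.

c₀ = -0.109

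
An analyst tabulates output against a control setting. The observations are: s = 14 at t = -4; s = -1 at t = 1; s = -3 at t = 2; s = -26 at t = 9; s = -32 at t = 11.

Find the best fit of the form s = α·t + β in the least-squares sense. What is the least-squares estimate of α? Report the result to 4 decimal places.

α = -3.0942

Entries of MᵀM: Σt·t = 223, Σt = 19, Σ1 = 5.
And Σt·s = -649, Σs = -48.
Normal equations: [[223, 19]; [19, 5]]·[α, β]ᵀ = [-649, -48]ᵀ.
Δ = 223·5 − 19² = 754.
α = ((-649)·5 − 19·(-48))/754 = -2333/754; β = (223·(-48) − 19·(-649))/754 = 1627/754.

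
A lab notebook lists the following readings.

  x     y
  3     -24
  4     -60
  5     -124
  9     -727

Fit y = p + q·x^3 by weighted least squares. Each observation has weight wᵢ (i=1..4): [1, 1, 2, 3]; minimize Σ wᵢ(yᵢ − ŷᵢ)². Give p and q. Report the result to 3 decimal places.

p = 2.372, q = -1.001

Normal-equation sums: Σwᵢ·1 = 7, Σwᵢ·x^3 = 2528, Σwᵢ·x^3·x^3 = 1630398.
For MᵀWy: Σwᵢ·y = -2513, Σwᵢ·x^3·y = -1625437.
MᵀWM·[p, q]ᵀ = MᵀWy becomes [[7, 2528]; [2528, 1630398]]·[p, q]ᵀ = [-2513, -1625437]ᵀ.
Eliminating q: 1630398·(row 1) − 2528·(row 2) gives 5022002·p = 1630398·(-2513) − 2528·(-1625437) = 11914562, so p = 5957281/2511001.
Then q = ((-1625437) − 2528·(5957281/2511001))/1630398 = -5025195/5022002.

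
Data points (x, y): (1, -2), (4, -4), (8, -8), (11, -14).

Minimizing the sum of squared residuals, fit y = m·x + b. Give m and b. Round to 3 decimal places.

Compute the Gram sums: Σx·x = 202, Σx = 24, Σ1 = 4.
Right-hand side: Σx·y = -236, Σy = -28.
Normal equations: [[202, 24]; [24, 4]]·[m, b]ᵀ = [-236, -28]ᵀ.
det = 202·4 − 24² = 232.
m = ((-236)·4 − 24·(-28))/232 = -34/29; b = (202·(-28) − 24·(-236))/232 = 1/29.

m = -1.172, b = 0.034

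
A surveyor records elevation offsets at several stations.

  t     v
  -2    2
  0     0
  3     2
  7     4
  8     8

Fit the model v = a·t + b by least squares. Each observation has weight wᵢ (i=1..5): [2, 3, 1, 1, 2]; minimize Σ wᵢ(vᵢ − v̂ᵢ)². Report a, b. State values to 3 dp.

Compute the Gram sums: Σwᵢ·t·t = 194, Σwᵢ·t = 22, Σwᵢ·1 = 9.
For XᵀWv: Σwᵢ·t·v = 154, Σwᵢ·v = 26.
Normal equations: [[194, 22]; [22, 9]]·[a, b]ᵀ = [154, 26]ᵀ.
Determinant 194·9 − 22² = 1262.
a = (154·9 − 22·26)/1262 = 407/631; b = (194·26 − 22·154)/1262 = 828/631.

a = 0.645, b = 1.312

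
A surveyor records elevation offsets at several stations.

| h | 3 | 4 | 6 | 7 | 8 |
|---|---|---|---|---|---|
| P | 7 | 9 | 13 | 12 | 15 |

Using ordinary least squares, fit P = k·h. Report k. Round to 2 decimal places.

k = 1.95

Setting ∂/∂k … = 0 gives: 174·k = 339.
Hence k = 339 / 174 ≈ 1.94828.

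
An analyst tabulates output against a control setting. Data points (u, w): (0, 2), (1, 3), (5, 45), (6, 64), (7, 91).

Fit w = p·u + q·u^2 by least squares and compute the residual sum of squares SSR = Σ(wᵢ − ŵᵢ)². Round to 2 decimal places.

SSR = 10.38

With design matrix M, MᵀM = [[111, 685]; [685, 4323]] and Mᵀw = [1249, 7891]ᵀ.
Eliminating q: 4323·(row 1) − 685·(row 2) gives 10628·p = 4323·1249 − 685·7891 = -5908, so p = -1477/2657.
Then q = (7891 − 685·(-1477/2657))/4323 = 5084/2657.
Residuals: 2, 4364/2657, -150/2657, -4114/2657, 3010/2657; SSR = 27584/2657.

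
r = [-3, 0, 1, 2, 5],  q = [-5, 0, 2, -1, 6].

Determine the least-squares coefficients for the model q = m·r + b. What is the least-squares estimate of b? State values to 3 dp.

b = -0.865

Normal-equation sums: Σr·r = 39, Σr = 5, Σ1 = 5.
For Xᵀq: Σr·q = 45, Σq = 2.
det = 39·5 − 5² = 170.
m = (45·5 − 5·2)/170 = 43/34; b = (39·2 − 5·45)/170 = -147/170.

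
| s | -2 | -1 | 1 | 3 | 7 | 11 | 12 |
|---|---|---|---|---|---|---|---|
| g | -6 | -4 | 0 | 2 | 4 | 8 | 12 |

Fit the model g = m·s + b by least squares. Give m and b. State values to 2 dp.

From the data, Σs·s = 329, Σs = 31, Σ1 = 7.
For Xᵀg: Σs·g = 282, Σg = 16.
Δ = 329·7 − 31² = 1342.
m = (282·7 − 31·16)/1342 = 739/671; b = (329·16 − 31·282)/1342 = -1739/671.

m = 1.10, b = -2.59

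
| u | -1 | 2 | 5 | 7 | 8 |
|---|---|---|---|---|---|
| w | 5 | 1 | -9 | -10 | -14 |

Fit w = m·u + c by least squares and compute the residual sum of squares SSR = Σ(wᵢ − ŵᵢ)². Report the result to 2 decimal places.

SSR = 9.11

The normal system MᵀM·[m, c]ᵀ = Mᵀw is [[143, 21]; [21, 5]]·[m, c]ᵀ = [-230, -27]ᵀ.
det = 143·5 − 21² = 274.
m = ((-230)·5 − 21·(-27))/274 = -583/274; c = (143·(-27) − 21·(-230))/274 = 969/274.
Residuals: -91/137, 471/274, -260/137, 186/137, -141/274; SSR = 2495/274.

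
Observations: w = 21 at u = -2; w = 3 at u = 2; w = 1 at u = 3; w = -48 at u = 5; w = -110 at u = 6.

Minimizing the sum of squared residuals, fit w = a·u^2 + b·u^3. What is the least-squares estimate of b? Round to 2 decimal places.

Normal-equation sums: Σu^2·u^2 = 2034, Σu^2·u^3 = 11144, Σu^3·u^3 = 63138.
Moment sums: Σu^2·w = -5055, Σu^3·w = -29877.
Δ = 2034·63138 − 11144² = 4233956.
a = ((-5055)·63138 − 11144·(-29877))/4233956 = 6893349/2116978; b = (2034·(-29877) − 11144·(-5055))/4233956 = -2218449/2116978.

b = -1.05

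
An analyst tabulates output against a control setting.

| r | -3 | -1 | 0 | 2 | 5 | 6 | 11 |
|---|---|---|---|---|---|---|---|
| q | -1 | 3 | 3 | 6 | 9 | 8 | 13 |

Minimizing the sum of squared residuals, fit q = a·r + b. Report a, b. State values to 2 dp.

a = 0.94, b = 3.16

MᵀM·[a, b]ᵀ = Mᵀq reads: 196·a + 20·b = 248;  20·a + 7·b = 41.
(Σr·r = 196, Σr = 20, Σ1 = 7, Σr·q = 248, Σq = 41.)
Eliminating b: 7·(row 1) − 20·(row 2) gives 972·a = 7·248 − 20·41 = 916, so a = 229/243.
Then b = (41 − 20·(229/243))/7 = 769/243.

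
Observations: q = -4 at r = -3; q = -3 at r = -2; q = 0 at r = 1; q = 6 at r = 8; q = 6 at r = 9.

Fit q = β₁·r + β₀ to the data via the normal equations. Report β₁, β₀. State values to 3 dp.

Setting ∂/∂β₁ … = 0 gives: 159·β₁ + 13·β₀ = 120;  13·β₁ + 5·β₀ = 5.
(Σr·r = 159, Σr = 13, Σ1 = 5, Σr·q = 120, Σq = 5.)
Determinant 159·5 − 13² = 626.
β₁ = (120·5 − 13·5)/626 = 535/626; β₀ = (159·5 − 13·120)/626 = -765/626.

β₁ = 0.855, β₀ = -1.222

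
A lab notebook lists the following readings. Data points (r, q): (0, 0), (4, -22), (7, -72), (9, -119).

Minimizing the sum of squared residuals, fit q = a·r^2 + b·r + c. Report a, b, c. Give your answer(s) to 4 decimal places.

a = -1.5265, b = 0.4727, c = 0.1024

The normal equations are: 9218·a + 1136·b + 146·c = -13519;  1136·a + 146·b + 20·c = -1663;  146·a + 20·b + 4·c = -213.
Solving the 3×3 system (Gaussian elimination) gives a = -7153/4686, b = 2215/4686, c = 80/781.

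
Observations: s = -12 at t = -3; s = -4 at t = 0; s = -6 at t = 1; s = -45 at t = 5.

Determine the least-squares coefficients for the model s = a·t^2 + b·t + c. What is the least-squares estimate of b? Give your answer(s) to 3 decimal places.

b = -1.343

Sums needed: Σt^2·t^2 = 707, Σt^2·t = 99, Σt^2 = 35, Σt·t = 35, Σt = 3, Σ1 = 4.
For Aᵀs: Σt^2·s = -1239, Σt·s = -195, Σs = -67.
Normal equations: [[707, 99, 35]; [99, 35, 3]; [35, 3, 4]]·[a, b, c]ᵀ = [-1239, -195, -67]ᵀ.
Row-reducing yields a = -10847/7832, b = -10521/7832, c = -3548/979.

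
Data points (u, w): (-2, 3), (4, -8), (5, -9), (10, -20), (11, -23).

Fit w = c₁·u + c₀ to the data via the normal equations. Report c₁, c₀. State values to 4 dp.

From the data, Σu·u = 266, Σu = 28, Σ1 = 5.
Right-hand side: Σu·w = -536, Σw = -57.
So AᵀA·[c₁, c₀]ᵀ = Aᵀw: [[266, 28]; [28, 5]]·[c₁, c₀]ᵀ = [-536, -57]ᵀ.
det = 266·5 − 28² = 546.
c₁ = ((-536)·5 − 28·(-57))/546 = -542/273; c₀ = (266·(-57) − 28·(-536))/546 = -11/39.

c₁ = -1.9853, c₀ = -0.2821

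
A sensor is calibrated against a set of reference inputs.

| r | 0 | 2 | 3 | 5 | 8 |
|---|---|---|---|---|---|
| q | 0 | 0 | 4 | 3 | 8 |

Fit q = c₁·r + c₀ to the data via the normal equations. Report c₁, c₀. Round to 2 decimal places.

XᵀX·[c₁, c₀]ᵀ = Xᵀq reads: 102·c₁ + 18·c₀ = 91;  18·c₁ + 5·c₀ = 15.
det = 102·5 − 18² = 186.
c₁ = (91·5 − 18·15)/186 = 185/186; c₀ = (102·15 − 18·91)/186 = -18/31.

c₁ = 0.99, c₀ = -0.58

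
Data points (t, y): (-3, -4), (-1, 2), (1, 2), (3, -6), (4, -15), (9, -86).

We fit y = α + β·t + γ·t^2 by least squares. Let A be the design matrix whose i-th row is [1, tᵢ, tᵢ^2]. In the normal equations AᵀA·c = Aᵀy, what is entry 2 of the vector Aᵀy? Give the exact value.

-840

Entry 2 ↔ basis t, so (Aᵀy)_{2} = Σᵢ (t)·yᵢ = (-3)·(-4) + (-1)·(2) + (1)·(2) + (3)·(-6) + (4)·(-15) + (9)·(-86) = -840.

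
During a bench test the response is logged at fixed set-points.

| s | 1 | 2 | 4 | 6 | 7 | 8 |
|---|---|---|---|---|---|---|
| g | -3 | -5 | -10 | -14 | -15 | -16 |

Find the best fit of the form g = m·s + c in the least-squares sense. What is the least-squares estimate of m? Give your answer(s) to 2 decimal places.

m = -1.93

AᵀA·[m, c]ᵀ = Aᵀg reads: 170·m + 28·c = -370;  28·m + 6·c = -63.
(Σs·s = 170, Σs = 28, Σ1 = 6, Σs·g = -370, Σg = -63.)
Determinant 170·6 − 28² = 236.
m = ((-370)·6 − 28·(-63))/236 = -114/59; c = (170·(-63) − 28·(-370))/236 = -175/118.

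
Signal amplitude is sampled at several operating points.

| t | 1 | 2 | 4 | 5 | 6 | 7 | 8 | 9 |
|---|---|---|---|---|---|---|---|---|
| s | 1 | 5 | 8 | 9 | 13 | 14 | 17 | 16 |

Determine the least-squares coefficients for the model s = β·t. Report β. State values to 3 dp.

The normal system AᵀA·[β]ᵀ = Aᵀs is [[276]]·[β]ᵀ = [544]ᵀ.
β = 544/276 = 1.97101.

β = 1.971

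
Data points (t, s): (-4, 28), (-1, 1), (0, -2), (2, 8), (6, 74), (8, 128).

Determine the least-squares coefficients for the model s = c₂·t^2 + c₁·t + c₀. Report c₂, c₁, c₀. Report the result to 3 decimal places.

c₂ = 1.949, c₁ = 0.605, c₀ = -0.918

Setting ∂/∂c₂ … = 0 gives: 5665·c₂ + 671·c₁ + 121·c₀ = 11337;  671·c₂ + 121·c₁ + 11·c₀ = 1371;  121·c₂ + 11·c₁ + 6·c₀ = 237.
(Σt^2·t^2 = 5665, Σt^2·t = 671, Σt^2 = 121, Σt·t = 121, Σt = 11, Σ1 = 6, Σt^2·s = 11337, Σt·s = 1371, Σs = 237.)
Inverting the 3×3 Gram matrix, [c₂, c₁, c₀]ᵀ = [729/374, 1131/1870, -78/85]ᵀ.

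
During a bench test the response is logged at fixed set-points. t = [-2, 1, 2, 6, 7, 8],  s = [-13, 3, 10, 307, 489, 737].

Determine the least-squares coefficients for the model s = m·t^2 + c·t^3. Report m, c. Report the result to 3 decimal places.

From the data, Σt^2·t^2 = 7826, Σt^2·t^3 = 57352, Σt^3·t^3 = 426578.
Right-hand side: Σt^2·s = 82172, Σt^3·s = 611570.
det = 7826·426578 − 57352² = 49147524.
m = (82172·426578 − 57352·611570)/49147524 = -5498806/12286881; c = (7826·611570 − 57352·82172)/49147524 = 18354569/12286881.

m = -0.448, c = 1.494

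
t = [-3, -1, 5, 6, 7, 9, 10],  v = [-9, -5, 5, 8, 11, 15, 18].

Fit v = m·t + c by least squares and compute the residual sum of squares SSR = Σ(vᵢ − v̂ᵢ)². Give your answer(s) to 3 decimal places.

SSR = 5.348

From the data, Σt·t = 301, Σt = 33, Σ1 = 7.
For Mᵀv: Σt·v = 497, Σv = 43.
Normal equations: [[301, 33]; [33, 7]]·[m, c]ᵀ = [497, 43]ᵀ.
Determinant 301·7 − 33² = 1018.
m = (497·7 − 33·43)/1018 = 1030/509; c = (301·43 − 33·497)/1018 = -1729/509.
Residuals: 238/509, 214/509, -876/509, -379/509, 118/509, 94/509, 591/509; SSR = 2722/509.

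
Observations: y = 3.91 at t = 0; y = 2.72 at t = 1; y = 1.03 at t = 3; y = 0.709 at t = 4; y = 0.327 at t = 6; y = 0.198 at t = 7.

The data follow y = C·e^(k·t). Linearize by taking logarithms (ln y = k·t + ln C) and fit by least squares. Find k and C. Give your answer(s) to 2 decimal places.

k = -0.42, C = 3.94

Taking logs, ln y = k·t + ln C, so regress ln y on t.
Over the data: Σt = 21.0000, Σ(t)² = 111.0000, Σln y = -0.6875, Σt·ln y = -18.3295.
Normal system: [[111.0000, 21.0000]; [21.0000, 6]]·[k, ln C]ᵀ = [-18.3295, -0.6875]ᵀ.
Δ = 111.0000·6 − (21.0000)² = 225.0000; k = (-18.3295·6 − 21.0000·-0.6875)/225.0000 = -0.42462, ln C = (111.0000·-0.6875 − 21.0000·-18.3295)/225.0000 = 1.37161, so C = exp(1.37161) = 3.94168.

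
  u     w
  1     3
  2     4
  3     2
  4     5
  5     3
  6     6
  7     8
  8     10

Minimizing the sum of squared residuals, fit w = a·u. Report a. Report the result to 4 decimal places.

Compute the Gram sums: Σu·u = 204.
For Aᵀw: Σu·w = 224.
AᵀA·[a]ᵀ = Aᵀw becomes [[204]]·[a]ᵀ = [224]ᵀ.
Hence a = 224 / 204 ≈ 1.09804.

a = 1.0980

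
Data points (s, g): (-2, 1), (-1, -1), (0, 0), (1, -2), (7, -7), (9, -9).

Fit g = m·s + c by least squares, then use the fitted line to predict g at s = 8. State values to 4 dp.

The normal system XᵀX·[m, c]ᵀ = Xᵀg is [[136, 14]; [14, 6]]·[m, c]ᵀ = [-133, -18]ᵀ.
det = 136·6 − 14² = 620.
m = ((-133)·6 − 14·(-18))/620 = -273/310; c = (136·(-18) − 14·(-133))/620 = -293/310.
At s = 8: ĝ = (-273/310)·(8) + (-293/310)·(1) = -2477/310.

ĝ = -7.9903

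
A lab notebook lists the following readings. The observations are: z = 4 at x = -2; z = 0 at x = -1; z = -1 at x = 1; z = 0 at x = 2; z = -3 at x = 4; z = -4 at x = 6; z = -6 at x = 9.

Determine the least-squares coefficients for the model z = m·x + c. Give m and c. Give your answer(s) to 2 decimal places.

The normal system MᵀM·[m, c]ᵀ = Mᵀz is [[143, 19]; [19, 7]]·[m, c]ᵀ = [-99, -10]ᵀ.
det = 143·7 − 19² = 640.
m = ((-99)·7 − 19·(-10))/640 = -503/640; c = (143·(-10) − 19·(-99))/640 = 451/640.

m = -0.79, c = 0.70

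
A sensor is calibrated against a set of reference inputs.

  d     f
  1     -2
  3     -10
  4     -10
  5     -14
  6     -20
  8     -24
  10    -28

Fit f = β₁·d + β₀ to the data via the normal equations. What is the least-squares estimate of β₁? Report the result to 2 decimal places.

The normal equations are: 251·β₁ + 37·β₀ = -734;  37·β₁ + 7·β₀ = -108.
(Σd·d = 251, Σd = 37, Σ1 = 7, Σd·f = -734, Σf = -108.)
Δ = 251·7 − 37² = 388.
β₁ = ((-734)·7 − 37·(-108))/388 = -571/194; β₀ = (251·(-108) − 37·(-734))/388 = 25/194.

β₁ = -2.94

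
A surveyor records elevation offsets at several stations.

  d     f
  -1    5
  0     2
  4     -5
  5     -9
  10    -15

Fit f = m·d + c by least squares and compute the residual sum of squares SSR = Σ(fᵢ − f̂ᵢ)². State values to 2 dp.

Normal-equation sums: Σd·d = 142, Σd = 18, Σ1 = 5.
And Σd·f = -220, Σf = -22.
Normal equations: [[142, 18]; [18, 5]]·[m, c]ᵀ = [-220, -22]ᵀ.
Δ = 142·5 − 18² = 386.
m = ((-220)·5 − 18·(-22))/386 = -352/193; c = (142·(-22) − 18·(-220))/386 = 418/193.
Residuals: 195/193, -32/193, 25/193, -395/193, 207/193; SSR = 1236/193.

SSR = 6.40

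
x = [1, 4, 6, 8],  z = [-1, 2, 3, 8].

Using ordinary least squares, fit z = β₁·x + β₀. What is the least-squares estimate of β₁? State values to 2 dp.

β₁ = 1.20

From the data, Σx·x = 117, Σx = 19, Σ1 = 4.
Right-hand side: Σx·z = 89, Σz = 12.
det = 117·4 − 19² = 107.
β₁ = (89·4 − 19·12)/107 = 128/107; β₀ = (117·12 − 19·89)/107 = -287/107.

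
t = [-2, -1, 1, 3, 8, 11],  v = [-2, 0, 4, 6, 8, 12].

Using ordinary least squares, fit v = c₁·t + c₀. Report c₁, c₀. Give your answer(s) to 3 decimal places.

c₁ = 0.965, c₀ = 1.450

The normal equations are: 200·c₁ + 20·c₀ = 222;  20·c₁ + 6·c₀ = 28.
(Σt·t = 200, Σt = 20, Σ1 = 6, Σt·v = 222, Σv = 28.)
det = 200·6 − 20² = 800.
c₁ = (222·6 − 20·28)/800 = 193/200; c₀ = (200·28 − 20·222)/800 = 29/20.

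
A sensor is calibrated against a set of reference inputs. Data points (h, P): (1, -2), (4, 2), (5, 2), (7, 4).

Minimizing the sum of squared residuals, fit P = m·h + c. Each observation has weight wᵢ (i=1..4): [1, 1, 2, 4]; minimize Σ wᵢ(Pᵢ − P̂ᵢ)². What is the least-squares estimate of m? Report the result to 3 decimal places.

m = 0.957

Normal-equation sums: Σwᵢ·h·h = 263, Σwᵢ·h = 43, Σwᵢ·1 = 8.
Moment sums: Σwᵢ·h·P = 138, Σwᵢ·P = 20.
AᵀWA·[m, c]ᵀ = AᵀWP becomes [[263, 43]; [43, 8]]·[m, c]ᵀ = [138, 20]ᵀ.
Eliminating c: 8·(row 1) − 43·(row 2) gives 255·m = 8·138 − 43·20 = 244, so m = 244/255.
Then c = (20 − 43·(244/255))/8 = -674/255.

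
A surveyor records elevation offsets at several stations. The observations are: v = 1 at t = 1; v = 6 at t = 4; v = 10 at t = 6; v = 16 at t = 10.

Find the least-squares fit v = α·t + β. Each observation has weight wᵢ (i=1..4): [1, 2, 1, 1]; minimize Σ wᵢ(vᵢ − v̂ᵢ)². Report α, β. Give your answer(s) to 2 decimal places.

α = 1.68, β = -0.61

Setting ∂/∂α … = 0 gives: 169·α + 25·β = 269;  25·α + 5·β = 39.
(Σwᵢ·t·t = 169, Σwᵢ·t = 25, Σwᵢ·1 = 5, Σwᵢ·t·v = 269, Σwᵢ·v = 39.)
Δ = 169·5 − 25² = 220.
α = (269·5 − 25·39)/220 = 37/22; β = (169·39 − 25·269)/220 = -67/110.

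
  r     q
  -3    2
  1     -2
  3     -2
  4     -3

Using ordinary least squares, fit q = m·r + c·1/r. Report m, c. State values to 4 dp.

Compute the Gram sums: Σr·r = 35, Σr·1/r = 4, Σ1/r·1/r = 185/144.
Moment sums: Σr·q = -26, Σ1/r·q = -49/12.
XᵀX·[m, c]ᵀ = Xᵀq becomes [[35, 4]; [4, 185/144]]·[m, c]ᵀ = [-26, -49/12]ᵀ.
det = 35·(185/144) − 4² = 4171/144.
m = ((-26)·(185/144) − 4·(-49/12))/(4171/144) = -2458/4171; c = (35·(-49/12) − 4·(-26))/(4171/144) = -5604/4171.

m = -0.5893, c = -1.3436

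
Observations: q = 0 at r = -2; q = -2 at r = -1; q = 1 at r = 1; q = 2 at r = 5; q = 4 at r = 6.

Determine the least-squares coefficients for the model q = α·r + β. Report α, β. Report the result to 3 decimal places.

α = 0.551, β = 0.008

Entries of AᵀA: Σr·r = 67, Σr = 9, Σ1 = 5.
Moment sums: Σr·q = 37, Σq = 5.
Determinant 67·5 − 9² = 254.
α = (37·5 − 9·5)/254 = 70/127; β = (67·5 − 9·37)/254 = 1/127.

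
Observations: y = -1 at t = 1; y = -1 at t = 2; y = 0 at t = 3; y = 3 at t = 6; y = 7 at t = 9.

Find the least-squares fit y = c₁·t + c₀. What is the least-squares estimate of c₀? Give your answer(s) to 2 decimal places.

c₀ = -2.76

Sums needed: Σt·t = 131, Σt = 21, Σ1 = 5.
Moment sums: Σt·y = 78, Σy = 8.
XᵀX·[c₁, c₀]ᵀ = Xᵀy becomes [[131, 21]; [21, 5]]·[c₁, c₀]ᵀ = [78, 8]ᵀ.
det = 131·5 − 21² = 214.
c₁ = (78·5 − 21·8)/214 = 111/107; c₀ = (131·8 − 21·78)/214 = -295/107.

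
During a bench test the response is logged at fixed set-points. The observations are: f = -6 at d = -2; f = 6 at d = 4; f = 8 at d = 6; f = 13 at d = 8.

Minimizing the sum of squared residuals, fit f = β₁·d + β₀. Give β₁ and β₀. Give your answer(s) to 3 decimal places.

β₁ = 1.857, β₀ = -2.179

The normal equations are: 120·β₁ + 16·β₀ = 188;  16·β₁ + 4·β₀ = 21.
Determinant 120·4 − 16² = 224.
β₁ = (188·4 − 16·21)/224 = 13/7; β₀ = (120·21 − 16·188)/224 = -61/28.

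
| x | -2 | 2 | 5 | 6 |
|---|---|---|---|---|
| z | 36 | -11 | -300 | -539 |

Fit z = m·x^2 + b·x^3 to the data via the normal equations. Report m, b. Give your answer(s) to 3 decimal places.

m = 3.018, b = -3.000

Forming AᵀA = [[1953, 10901]; [10901, 62409]] and Aᵀz = [-26804, -154300]ᵀ gives AᵀA·[m, b]ᵀ = Aᵀz.
Eliminating b: 62409·(row 1) − 10901·(row 2) gives 3052976·m = 62409·(-26804) − 10901·(-154300) = 9213464, so m = 1151683/381622.
Then b = ((-154300) − 10901·(1151683/381622))/62409 = -1144687/381622.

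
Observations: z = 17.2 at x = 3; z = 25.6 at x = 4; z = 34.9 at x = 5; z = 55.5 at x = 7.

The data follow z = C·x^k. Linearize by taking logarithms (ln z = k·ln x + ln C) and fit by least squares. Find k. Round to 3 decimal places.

k = 1.383

Linearized form: ln z = k·ln x + ln C. From the 4 transformed points,
XᵀX = [[9.5056, 6.0403]; [6.0403, 4]], rhs = [21.1537, 13.6564]ᵀ  (here Σln x = 6.0403, Σ(ln x)² = 9.5056, Σln z = 13.6564, Σln x·ln z = 21.1537).
Δ = 9.5056·4 − (6.0403)² = 1.5378; k = (21.1537·4 − 6.0403·13.6564)/1.5378 = 1.38296, ln C = (9.5056·13.6564 − 6.0403·21.1537)/1.5378 = 1.32574.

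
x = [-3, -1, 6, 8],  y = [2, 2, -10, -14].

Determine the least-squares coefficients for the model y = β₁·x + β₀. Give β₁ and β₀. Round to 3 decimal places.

β₁ = -1.529, β₀ = -1.176

With design matrix A, AᵀA = [[110, 10]; [10, 4]] and Aᵀy = [-180, -20]ᵀ.
Δ = 110·4 − 10² = 340.
β₁ = ((-180)·4 − 10·(-20))/340 = -26/17; β₀ = (110·(-20) − 10·(-180))/340 = -20/17.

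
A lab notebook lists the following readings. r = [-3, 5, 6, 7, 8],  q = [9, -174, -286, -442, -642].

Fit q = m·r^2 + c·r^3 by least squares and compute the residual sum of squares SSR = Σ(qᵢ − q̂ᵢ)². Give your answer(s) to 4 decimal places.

SSR = 5.5386

With design matrix A, AᵀA = [[8499, 60233]; [60233, 442803]] and Aᵀq = [-77311, -564079]ᵀ.
Δ = 8499·442803 − 60233² = 135368408.
m = ((-77311)·442803 − 60233·(-564079))/135368408 = -17621/9268; c = (8499·(-564079) − 60233·(-77311))/135368408 = -630431/620956.
Residuals: -403785/310478, 19479/44354, 270383/155239, -13392/22177, -78558/155239; SSR = 1719605/310478.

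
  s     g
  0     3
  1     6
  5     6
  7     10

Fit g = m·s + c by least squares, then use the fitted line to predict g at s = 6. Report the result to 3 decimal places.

XᵀX·[m, c]ᵀ = Xᵀg reads: 75·m + 13·c = 106;  13·m + 4·c = 25.
Determinant 75·4 − 13² = 131.
m = (106·4 − 13·25)/131 = 99/131; c = (75·25 − 13·106)/131 = 497/131.
At s = 6: ĝ = (99/131)·(6) + (497/131)·(1) = 1091/131.

ĝ = 8.328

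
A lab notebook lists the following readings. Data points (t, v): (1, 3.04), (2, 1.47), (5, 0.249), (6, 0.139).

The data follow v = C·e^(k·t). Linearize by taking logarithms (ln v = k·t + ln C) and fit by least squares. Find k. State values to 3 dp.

With ln vᵢ as the transformed response and tᵢ as the regressor:
Σt = 14.0000, Σ(t)² = 66.0000, Σln v = -1.8665, Σt·ln v = -16.9088.
Equations: 66.0000·k + 14.0000·ln C = -16.9088;  14.0000·k + 4·ln C = -1.8665.
Δ = 66.0000·4 − (14.0000)² = 68.0000; k = (-16.9088·4 − 14.0000·-1.8665)/68.0000 = -0.61036, ln C = (66.0000·-1.8665 − 14.0000·-16.9088)/68.0000 = 1.66966.

k = -0.610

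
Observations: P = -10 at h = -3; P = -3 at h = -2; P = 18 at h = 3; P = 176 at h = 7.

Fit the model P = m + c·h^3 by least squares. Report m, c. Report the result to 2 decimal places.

m = 2.98, c = 0.50

Entries of AᵀA: Σ1 = 4, Σh^3 = 335, Σh^3·h^3 = 119171.
Right-hand side: ΣP = 181, Σh^3·P = 61148.
So AᵀA·[m, c]ᵀ = AᵀP: [[4, 335]; [335, 119171]]·[m, c]ᵀ = [181, 61148]ᵀ.
Δ = 4·119171 − 335² = 364459.
m = (181·119171 − 335·61148)/364459 = 1085371/364459; c = (4·61148 − 335·181)/364459 = 183957/364459.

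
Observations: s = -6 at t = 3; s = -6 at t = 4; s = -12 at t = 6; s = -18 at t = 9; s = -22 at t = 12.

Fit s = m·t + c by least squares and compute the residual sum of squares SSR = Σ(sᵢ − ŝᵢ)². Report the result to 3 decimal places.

Entries of AᵀA: Σt·t = 286, Σt = 34, Σ1 = 5.
Moment sums: Σt·s = -540, Σs = -64.
AᵀA·[m, c]ᵀ = Aᵀs becomes [[286, 34]; [34, 5]]·[m, c]ᵀ = [-540, -64]ᵀ.
Determinant 286·5 − 34² = 274.
m = ((-540)·5 − 34·(-64))/274 = -262/137; c = (286·(-64) − 34·(-540))/274 = 28/137.
Residuals: -64/137, 198/137, -100/137, -136/137, 102/137; SSR = 600/137.

SSR = 4.380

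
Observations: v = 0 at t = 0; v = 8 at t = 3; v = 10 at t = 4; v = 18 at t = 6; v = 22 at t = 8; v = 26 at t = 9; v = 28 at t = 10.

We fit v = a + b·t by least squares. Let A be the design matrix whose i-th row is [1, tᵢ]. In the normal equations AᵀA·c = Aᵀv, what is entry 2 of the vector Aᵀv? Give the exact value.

862

Entry 2 ↔ basis t, so (Aᵀv)_{2} = Σᵢ (t)·vᵢ = (0)·(0) + (3)·(8) + (4)·(10) + (6)·(18) + (8)·(22) + (9)·(26) + (10)·(28) = 862.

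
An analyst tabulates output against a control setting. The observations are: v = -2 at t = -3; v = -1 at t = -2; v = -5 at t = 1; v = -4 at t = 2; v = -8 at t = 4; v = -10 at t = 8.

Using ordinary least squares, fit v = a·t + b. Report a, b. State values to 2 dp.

a = -0.82, b = -3.63

The normal system XᵀX·[a, b]ᵀ = Xᵀv is [[98, 10]; [10, 6]]·[a, b]ᵀ = [-117, -30]ᵀ.
Eliminating b: 6·(row 1) − 10·(row 2) gives 488·a = 6·(-117) − 10·(-30) = -402, so a = -201/244.
Then b = ((-30) − 10·(-201/244))/6 = -885/244.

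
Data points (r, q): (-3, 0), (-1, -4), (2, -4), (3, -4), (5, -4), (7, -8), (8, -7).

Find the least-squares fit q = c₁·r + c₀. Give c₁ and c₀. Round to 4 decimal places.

c₁ = -0.5612, c₀ = -2.7449

The normal equations are: 161·c₁ + 21·c₀ = -148;  21·c₁ + 7·c₀ = -31.
Determinant 161·7 − 21² = 686.
c₁ = ((-148)·7 − 21·(-31))/686 = -55/98; c₀ = (161·(-31) − 21·(-148))/686 = -269/98.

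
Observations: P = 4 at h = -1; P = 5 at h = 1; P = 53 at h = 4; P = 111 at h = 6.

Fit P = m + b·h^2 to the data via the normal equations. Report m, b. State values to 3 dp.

m = 2.055, b = 3.052

With design matrix M, MᵀM = [[4, 54]; [54, 1554]] and MᵀP = [173, 4853]ᵀ.
det = 4·1554 − 54² = 3300.
m = (173·1554 − 54·4853)/3300 = 113/55; b = (4·4853 − 54·173)/3300 = 1007/330.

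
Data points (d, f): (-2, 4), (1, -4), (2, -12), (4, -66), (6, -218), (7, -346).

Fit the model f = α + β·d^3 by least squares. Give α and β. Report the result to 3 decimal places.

α = -3.281, β = -0.997

The normal system XᵀX·[α, β]ᵀ = Xᵀf is [[6, 624]; [624, 168530]]·[α, β]ᵀ = [-642, -170122]ᵀ.
Δ = 6·168530 − 624² = 621804.
α = ((-642)·168530 − 624·(-170122))/621804 = -170011/51817; β = (6·(-170122) − 624·(-642))/621804 = -51677/51817.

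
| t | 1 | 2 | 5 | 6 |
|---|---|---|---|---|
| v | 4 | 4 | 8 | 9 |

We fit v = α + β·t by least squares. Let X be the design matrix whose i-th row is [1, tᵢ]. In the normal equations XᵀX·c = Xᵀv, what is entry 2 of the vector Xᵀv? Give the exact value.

106

Entry 2 ↔ basis t, so (Xᵀv)_{2} = Σᵢ (t)·vᵢ = (1)·(4) + (2)·(4) + (5)·(8) + (6)·(9) = 106.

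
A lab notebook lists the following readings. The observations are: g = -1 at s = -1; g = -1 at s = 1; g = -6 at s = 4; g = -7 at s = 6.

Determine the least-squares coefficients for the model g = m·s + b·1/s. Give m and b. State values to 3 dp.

m = -1.314, b = 1.239

Normal-equation sums: Σs·s = 54, Σs·1/s = 4, Σ1/s·1/s = 301/144.
Moment sums: Σs·g = -66, Σ1/s·g = -8/3.
det = 54·(301/144) − 4² = 775/8.
m = ((-66)·(301/144) − 4·(-8/3))/(775/8) = -611/465; b = (54·(-8/3) − 4·(-66))/(775/8) = 192/155.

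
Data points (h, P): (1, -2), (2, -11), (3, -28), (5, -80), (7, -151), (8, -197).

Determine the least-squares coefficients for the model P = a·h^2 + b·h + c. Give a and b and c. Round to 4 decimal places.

With design matrix A, AᵀA = [[7220, 1016, 152]; [1016, 152, 26]; [152, 26, 6]] and AᵀP = [-22305, -3141, -469]ᵀ.
Row-reducing yields a = -6917/2420, b = -1343/605, c = 4673/1210.

a = -2.8583, b = -2.2198, c = 3.8620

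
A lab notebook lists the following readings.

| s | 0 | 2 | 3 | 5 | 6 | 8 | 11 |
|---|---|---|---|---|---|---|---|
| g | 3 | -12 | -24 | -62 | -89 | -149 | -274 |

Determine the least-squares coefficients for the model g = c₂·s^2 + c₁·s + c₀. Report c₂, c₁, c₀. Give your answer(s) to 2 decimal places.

From the data, Σs^2·s^2 = 20755, Σs^2·s = 2219, Σs^2 = 259, Σs·s = 259, Σs = 35, Σ1 = 7.
Moment sums: Σs^2·g = -47708, Σs·g = -5146, Σg = -607.
So AᵀA·[c₂, c₁, c₀]ᵀ = Aᵀg: [[20755, 2219, 259]; [2219, 259, 35]; [259, 35, 7]]·[c₂, c₁, c₀]ᵀ = [-47708, -5146, -607]ᵀ.
Inverting the 3×3 Gram matrix, [c₂, c₁, c₀]ᵀ = [-169/84, -3, 229/84]ᵀ.

c₂ = -2.01, c₁ = -3.00, c₀ = 2.73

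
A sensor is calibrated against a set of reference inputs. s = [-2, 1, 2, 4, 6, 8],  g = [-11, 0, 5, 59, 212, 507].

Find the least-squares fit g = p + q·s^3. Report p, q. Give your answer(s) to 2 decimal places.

AᵀA·[p, q]ᵀ = Aᵀg reads: 6·p + 793·q = 772;  793·p + 313025·q = 309280.
det = 6·313025 − 793² = 1249301.
p = (772·313025 − 793·309280)/1249301 = -3603740/1249301; q = (6·309280 − 793·772)/1249301 = 1243484/1249301.

p = -2.88, q = 1.00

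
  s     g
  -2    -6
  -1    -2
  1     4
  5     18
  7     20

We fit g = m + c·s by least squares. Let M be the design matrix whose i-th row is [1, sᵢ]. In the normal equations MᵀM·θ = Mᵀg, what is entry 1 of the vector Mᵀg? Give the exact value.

Entry 1 ↔ basis 1, so (Mᵀg)_{1} = Σᵢ gᵢ = (1)·(-6) + (1)·(-2) + (1)·(4) + (1)·(18) + (1)·(20) = 34.

34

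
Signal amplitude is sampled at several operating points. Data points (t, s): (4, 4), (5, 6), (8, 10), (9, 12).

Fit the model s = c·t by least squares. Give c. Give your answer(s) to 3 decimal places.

c = 1.258

Sums needed: Σt·t = 186.
And Σt·s = 234.
AᵀA·[c]ᵀ = Aᵀs becomes [[186]]·[c]ᵀ = [234]ᵀ.
c = 234/186 = 1.25806.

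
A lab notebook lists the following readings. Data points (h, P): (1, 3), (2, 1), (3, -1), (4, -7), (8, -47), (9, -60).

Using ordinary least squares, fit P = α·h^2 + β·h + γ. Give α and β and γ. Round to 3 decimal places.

From the data, Σh^2·h^2 = 11011, Σh^2·h = 1341, Σh^2 = 175, Σh·h = 175, Σh = 27, Σ1 = 6.
For XᵀP: Σh^2·P = -7982, Σh·P = -942, ΣP = -111.
Solving the 3×3 system (Gaussian elimination) gives α = -26721/28960, β = 36921/28960, γ = 38729/14480.

α = -0.923, β = 1.275, γ = 2.675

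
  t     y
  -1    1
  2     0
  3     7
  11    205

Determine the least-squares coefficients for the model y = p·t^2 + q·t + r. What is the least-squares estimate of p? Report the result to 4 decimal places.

p = 1.9334

Sums needed: Σt^2·t^2 = 14739, Σt^2·t = 1365, Σt^2 = 135, Σt·t = 135, Σt = 15, Σ1 = 4.
And Σt^2·y = 24869, Σt·y = 2275, Σy = 213.
So XᵀX·[p, q, r]ᵀ = Xᵀy: [[14739, 1365, 135]; [1365, 135, 15]; [135, 15, 4]]·[p, q, r]ᵀ = [24869, 2275, 213]ᵀ.
Solving the 3×3 system (Gaussian elimination) gives p = 4153/2148, q = -5021/2148, r = -1159/358.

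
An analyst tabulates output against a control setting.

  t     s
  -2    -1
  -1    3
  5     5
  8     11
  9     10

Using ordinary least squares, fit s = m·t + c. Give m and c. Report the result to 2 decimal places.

m = 0.93, c = 2.07

The normal equations are: 175·m + 19·c = 202;  19·m + 5·c = 28.
Eliminating c: 5·(row 1) − 19·(row 2) gives 514·m = 5·202 − 19·28 = 478, so m = 239/257.
Then c = (28 − 19·(239/257))/5 = 531/257.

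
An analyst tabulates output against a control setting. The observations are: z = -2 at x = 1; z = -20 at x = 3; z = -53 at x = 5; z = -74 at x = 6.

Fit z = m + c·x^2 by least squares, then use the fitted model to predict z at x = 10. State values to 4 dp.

Entries of AᵀA: Σ1 = 4, Σx^2 = 71, Σx^2·x^2 = 2003.
Right-hand side: Σz = -149, Σx^2·z = -4171.
Δ = 4·2003 − 71² = 2971.
m = ((-149)·2003 − 71·(-4171))/2971 = -2306/2971; c = (4·(-4171) − 71·(-149))/2971 = -6105/2971.
At x = 10: ẑ = (-2306/2971)·(1) + (-6105/2971)·(100) = -612806/2971.

ẑ = -206.2625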